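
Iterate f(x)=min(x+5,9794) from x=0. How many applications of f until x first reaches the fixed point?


Step 1: x=0, cap=9794, increment=5
Step 2: x grows by 5 each step until capped at 9794; fixed point is x=9794
Step 3: iterations = ceil(9794/5) = 1959

1959


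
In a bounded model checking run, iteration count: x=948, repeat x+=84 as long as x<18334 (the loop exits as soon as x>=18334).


Step 1: x goes from 948 toward 18334 by 84; the body runs while x<18334, so iterations = ceil((bound-start)/step)
Step 2: Distance=17386
Step 3: ceil(17386/84)=207

207


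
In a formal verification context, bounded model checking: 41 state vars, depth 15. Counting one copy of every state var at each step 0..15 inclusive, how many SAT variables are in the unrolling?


BMC unrolls to depth k, creating one copy of each state var for steps 0..k.
Step count = 15 + 1 = 16 (steps 0 through 15)
Vars per step = 41
Total = 41 * 16 = 656

656


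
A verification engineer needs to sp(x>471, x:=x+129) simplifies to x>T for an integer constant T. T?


Formula: sp(P, x:=E) = exists old_x. (x = E[old_x/x]) AND P[old_x/x] (old_x is the value of x before the assignment; eliminate old_x by solving x = E[old_x/x] for old_x)
Step 1: Precondition P: x>471, i.e. old_x > 471
Step 2: Assignment gives x = old_x + 129, so old_x = x - 129
Step 3: Substitute into P: x - 129 > 471
Step 4: Simplify: x > 471+129 = 600

600


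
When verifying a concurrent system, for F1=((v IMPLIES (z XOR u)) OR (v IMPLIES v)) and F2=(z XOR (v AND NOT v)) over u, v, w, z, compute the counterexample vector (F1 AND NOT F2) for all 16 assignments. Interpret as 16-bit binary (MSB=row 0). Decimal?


F1 = ((v IMPLIES (z XOR u)) OR (v IMPLIES v))
F2 = (z XOR (v AND NOT v))
Counterexample to F1=>F2 is where F1=1 and F2=0.
Evaluate each row (bits = u,v,w,z, MSB first):
  row 0 [0000]: F1=1 F2=0 -> F1&~F2 -> 1
  row 1 [0001]: F1=1 F2=1 -> F1&~F2 -> 0
  row 2 [0010]: F1=1 F2=0 -> F1&~F2 -> 1
  row 3 [0011]: F1=1 F2=1 -> F1&~F2 -> 0
  row 4 [0100]: F1=1 F2=0 -> F1&~F2 -> 1
  row 5 [0101]: F1=1 F2=1 -> F1&~F2 -> 0
  row 6 [0110]: F1=1 F2=0 -> F1&~F2 -> 1
  row 7 [0111]: F1=1 F2=1 -> F1&~F2 -> 0
  row 8 [1000]: F1=1 F2=0 -> F1&~F2 -> 1
  row 9 [1001]: F1=1 F2=1 -> F1&~F2 -> 0
  row 10 [1010]: F1=1 F2=0 -> F1&~F2 -> 1
  row 11 [1011]: F1=1 F2=1 -> F1&~F2 -> 0
  row 12 [1100]: F1=1 F2=0 -> F1&~F2 -> 1
  row 13 [1101]: F1=1 F2=1 -> F1&~F2 -> 0
  row 14 [1110]: F1=1 F2=0 -> F1&~F2 -> 1
  row 15 [1111]: F1=1 F2=1 -> F1&~F2 -> 0
Full result column, 4 rows per line (u,v fixed per line; w,z runs 00..11 left to right):
  rows 0-3 [u,v=00]: 1010  = hex A
  rows 4-7 [u,v=01]: 1010  = hex A
  rows 8-11 [u,v=10]: 1010  = hex A
  rows 12-15 [u,v=11]: 1010  = hex A
Counterexample vector (row 0 .. row 15) = 1010101010101010
Output column grouped in 4s = 1010 1010 1010 1010 = 0xAAAA
Convert to decimal digit by digit (value = value*16 + digit):
  A -> 10
  10*16 + 10 (A) = 170
  170*16 + 10 (A) = 2730
  2730*16 + 10 (A) = 43690
Decimal = 43690

43690


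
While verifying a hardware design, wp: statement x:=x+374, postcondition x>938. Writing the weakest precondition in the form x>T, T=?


Formula: wp(x:=E, P) = P[E/x] (substitute E for x in postcondition)
Step 1: Postcondition: x>938
Step 2: Substitute x+374 for x: x+374>938
Step 3: Solve for x: x > 938-374 = 564

564


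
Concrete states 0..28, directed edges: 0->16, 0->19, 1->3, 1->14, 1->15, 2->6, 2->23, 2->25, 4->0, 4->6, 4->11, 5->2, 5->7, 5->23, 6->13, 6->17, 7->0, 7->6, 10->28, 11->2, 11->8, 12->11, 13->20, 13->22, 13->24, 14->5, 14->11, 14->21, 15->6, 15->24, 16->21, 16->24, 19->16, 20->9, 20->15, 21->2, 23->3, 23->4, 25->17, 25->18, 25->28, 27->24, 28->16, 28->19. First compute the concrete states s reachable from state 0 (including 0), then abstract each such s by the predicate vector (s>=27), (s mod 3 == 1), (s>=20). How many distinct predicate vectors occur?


BFS from 0:
Concrete reachable: {0, 2, 3, 4, 6, 8, 9, 11, 13, 15, 16, 17, 18, 19, 20, 21, 22, 23, 24, 25, 28}
Abstract via predicates (s>=27), (s mod 3 == 1), (s>=20):
  (0,0,0) <- {0, 2, 3, 6, 8, 9, 11, 15, 17, 18}
  (0,0,1) <- {20, 21, 23, 24}
  (0,1,0) <- {4, 13, 16, 19}
  (0,1,1) <- {22, 25}
  (1,1,1) <- {28}
Distinct abstract states = 5

5


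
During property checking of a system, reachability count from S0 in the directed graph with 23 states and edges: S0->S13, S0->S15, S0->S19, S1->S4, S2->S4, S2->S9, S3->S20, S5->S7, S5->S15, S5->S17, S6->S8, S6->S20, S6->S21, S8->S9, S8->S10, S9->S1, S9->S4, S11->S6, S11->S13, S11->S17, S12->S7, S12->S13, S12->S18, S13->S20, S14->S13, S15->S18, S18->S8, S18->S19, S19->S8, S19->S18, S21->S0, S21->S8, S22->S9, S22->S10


BFS from S0:
  layer 0: {S0}
  layer 1: {S13, S15, S19}
  layer 2: {S8, S18, S20}
  layer 3: {S9, S10}
  layer 4: {S1, S4}
Reachable set: {S0, S1, S4, S8, S9, S10, S13, S15, S18, S19, S20}
Count = 11

11


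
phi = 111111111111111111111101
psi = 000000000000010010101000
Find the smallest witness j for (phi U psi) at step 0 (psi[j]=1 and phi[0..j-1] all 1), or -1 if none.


(phi U psi) at 0: need smallest j with psi[j]=1 and phi[i]=1 for all i in [0,j).
Scan from step 0:
  step 0: phi=1, psi=0 -> continue
  step 1: phi=1, psi=0 -> continue
  step 2: phi=1, psi=0 -> continue
  step 3: phi=1, psi=0 -> continue
  step 13: psi=1 and phi held for [0,13) -> witness found
Witness step = 13

13


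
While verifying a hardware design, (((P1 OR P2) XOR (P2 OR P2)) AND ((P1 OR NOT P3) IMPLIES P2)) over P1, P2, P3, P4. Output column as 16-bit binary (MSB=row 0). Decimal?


Formula: (((P1 OR P2) XOR (P2 OR P2)) AND ((P1 OR NOT P3) IMPLIES P2)) over P1, P2, P3, P4 (16 rows)
Evaluate each row (bits = P1,P2,P3,P4, MSB first):
  row 0 [0000]: (((0 OR 0) XOR (0 OR 0)) AND ((0 OR NOT 0) IMPLIES 0)) -> 0
  row 1 [0001]: (((0 OR 0) XOR (0 OR 0)) AND ((0 OR NOT 0) IMPLIES 0)) -> 0
  row 2 [0010]: (((0 OR 0) XOR (0 OR 0)) AND ((0 OR NOT 1) IMPLIES 0)) -> 0
  row 3 [0011]: (((0 OR 0) XOR (0 OR 0)) AND ((0 OR NOT 1) IMPLIES 0)) -> 0
  row 4 [0100]: (((0 OR 1) XOR (1 OR 1)) AND ((0 OR NOT 0) IMPLIES 1)) -> 0
  row 5 [0101]: (((0 OR 1) XOR (1 OR 1)) AND ((0 OR NOT 0) IMPLIES 1)) -> 0
  row 6 [0110]: (((0 OR 1) XOR (1 OR 1)) AND ((0 OR NOT 1) IMPLIES 1)) -> 0
  row 7 [0111]: (((0 OR 1) XOR (1 OR 1)) AND ((0 OR NOT 1) IMPLIES 1)) -> 0
  row 8 [1000]: (((1 OR 0) XOR (0 OR 0)) AND ((1 OR NOT 0) IMPLIES 0)) -> 0
  row 9 [1001]: (((1 OR 0) XOR (0 OR 0)) AND ((1 OR NOT 0) IMPLIES 0)) -> 0
  row 10 [1010]: (((1 OR 0) XOR (0 OR 0)) AND ((1 OR NOT 1) IMPLIES 0)) -> 0
  row 11 [1011]: (((1 OR 0) XOR (0 OR 0)) AND ((1 OR NOT 1) IMPLIES 0)) -> 0
  row 12 [1100]: (((1 OR 1) XOR (1 OR 1)) AND ((1 OR NOT 0) IMPLIES 1)) -> 0
  row 13 [1101]: (((1 OR 1) XOR (1 OR 1)) AND ((1 OR NOT 0) IMPLIES 1)) -> 0
  row 14 [1110]: (((1 OR 1) XOR (1 OR 1)) AND ((1 OR NOT 1) IMPLIES 1)) -> 0
  row 15 [1111]: (((1 OR 1) XOR (1 OR 1)) AND ((1 OR NOT 1) IMPLIES 1)) -> 0
Full result column, 4 rows per line (P1,P2 fixed per line; P3,P4 runs 00..11 left to right):
  rows 0-3 [P1,P2=00]: 0000  = hex 0
  rows 4-7 [P1,P2=01]: 0000  = hex 0
  rows 8-11 [P1,P2=10]: 0000  = hex 0
  rows 12-15 [P1,P2=11]: 0000  = hex 0
Output column (row 0 .. row 15) = 0000000000000000
Output column grouped in 4s = 0000 0000 0000 0000 = 0x0000
Convert to decimal digit by digit (value = value*16 + digit):
  0 -> 0
  0*16 + 0 = 0
  0*16 + 0 = 0
  0*16 + 0 = 0
Decimal = 0

0


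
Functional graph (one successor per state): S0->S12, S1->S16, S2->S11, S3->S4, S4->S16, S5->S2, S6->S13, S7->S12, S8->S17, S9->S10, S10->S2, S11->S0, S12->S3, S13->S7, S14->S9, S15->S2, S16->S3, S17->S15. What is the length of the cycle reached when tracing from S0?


Trace from S0 until a state repeats:
  S0 -> S12 -> S3 -> S4 -> S16 -> S3
S3 first seen at step 2, revisited at step 5.
Cycle length = 5 - 2 = 3

3


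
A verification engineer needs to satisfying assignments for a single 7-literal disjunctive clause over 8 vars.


Step 1: Total=2^8=256
Step 2: Unsat when all 7 false: 2^1=2
Step 3: Sat=256-2=254

254


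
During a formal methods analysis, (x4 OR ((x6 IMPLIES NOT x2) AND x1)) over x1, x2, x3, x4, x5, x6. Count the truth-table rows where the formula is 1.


Formula: (x4 OR ((x6 IMPLIES NOT x2) AND x1)) over 6 vars (64 rows)
Evaluate each row (x1, x2, x3, x4, x5, x6 as bits, MSB first):
  row 0 [000000]: (0 OR ((0 IMPLIES NOT 0) AND 0)) -> 0
  row 1 [000001]: (0 OR ((1 IMPLIES NOT 0) AND 0)) -> 0
  row 2 [000010]: (0 OR ((0 IMPLIES NOT 0) AND 0)) -> 0
  row 3 [000011]: (0 OR ((1 IMPLIES NOT 0) AND 0)) -> 0
  row 4 [000100]: (1 OR ((0 IMPLIES NOT 0) AND 0)) -> 1
  (every remaining row is evaluated the same way; all 64 results are listed next)
Full result column, 8 rows per line (x1,x2,x3 fixed per line; x4,x5,x6 runs 000..111 left to right):
  rows 0-7 [x1,x2,x3=000]: 00001111  (ones: 4)
  rows 8-15 [x1,x2,x3=001]: 00001111  (ones: 4)
  rows 16-23 [x1,x2,x3=010]: 00001111  (ones: 4)
  rows 24-31 [x1,x2,x3=011]: 00001111  (ones: 4)
  rows 32-39 [x1,x2,x3=100]: 11111111  (ones: 8)
  rows 40-47 [x1,x2,x3=101]: 11111111  (ones: 8)
  rows 48-55 [x1,x2,x3=110]: 10101111  (ones: 6)
  rows 56-63 [x1,x2,x3=111]: 10101111  (ones: 6)
Count of 1-rows = 4+4+4+4+8+8+6+6 = 44

44


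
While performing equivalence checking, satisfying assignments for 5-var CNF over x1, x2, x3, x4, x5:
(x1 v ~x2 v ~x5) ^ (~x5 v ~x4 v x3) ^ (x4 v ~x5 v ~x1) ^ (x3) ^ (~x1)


CNF with 5 clauses over 5 vars (32 assignments).
An assignment satisfies CNF iff every clause has >=1 true literal.
Check each row (bits = x1,x2,x3,x4,x5; clause T/F shown):
  row 0 [00000]: clauses=TTTFT -> 0
  row 1 [00001]: clauses=TTTFT -> 0
  row 2 [00010]: clauses=TTTFT -> 0
  row 3 [00011]: clauses=TFTFT -> 0
  row 4 [00100]: clauses=TTTTT -> 1
  row 5 [00101]: clauses=TTTTT -> 1
  row 6 [00110]: clauses=TTTTT -> 1
  row 7 [00111]: clauses=TTTTT -> 1
  row 8 [01000]: clauses=TTTFT -> 0
  row 9 [01001]: clauses=FTTFT -> 0
  row 10 [01010]: clauses=TTTFT -> 0
  row 11 [01011]: clauses=FFTFT -> 0
  row 12 [01100]: clauses=TTTTT -> 1
  row 13 [01101]: clauses=FTTTT -> 0
  row 14 [01110]: clauses=TTTTT -> 1
  row 15 [01111]: clauses=FTTTT -> 0
  row 16 [10000]: clauses=TTTFF -> 0
  row 17 [10001]: clauses=TTFFF -> 0
  row 18 [10010]: clauses=TTTFF -> 0
  row 19 [10011]: clauses=TFTFF -> 0
  row 20 [10100]: clauses=TTTTF -> 0
  row 21 [10101]: clauses=TTFTF -> 0
  row 22 [10110]: clauses=TTTTF -> 0
  row 23 [10111]: clauses=TTTTF -> 0
  row 24 [11000]: clauses=TTTFF -> 0
  row 25 [11001]: clauses=TTFFF -> 0
  row 26 [11010]: clauses=TTTFF -> 0
  row 27 [11011]: clauses=TFTFF -> 0
  row 28 [11100]: clauses=TTTTF -> 0
  row 29 [11101]: clauses=TTFTF -> 0
  row 30 [11110]: clauses=TTTTF -> 0
  row 31 [11111]: clauses=TTTTF -> 0
Full result column, 8 rows per line (x1,x2 fixed per line; x3,x4,x5 runs 000..111 left to right):
  rows 0-7 [x1,x2=00]: 00001111  (ones: 4)
  rows 8-15 [x1,x2=01]: 00001010  (ones: 2)
  rows 16-23 [x1,x2=10]: 00000000  (ones: 0)
  rows 24-31 [x1,x2=11]: 00000000  (ones: 0)
Satisfying assignments = 4+2+0+0 = 6

6


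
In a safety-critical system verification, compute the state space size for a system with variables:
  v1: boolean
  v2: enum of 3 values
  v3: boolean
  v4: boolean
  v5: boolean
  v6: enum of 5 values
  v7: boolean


State space = product of domain sizes of all variables.
Domain sizes:
  v1 (boolean): 2
  v2 (enum of 3 values): 3
  v3 (boolean): 2
  v4 (boolean): 2
  v5 (boolean): 2
  v6 (enum of 5 values): 5
  v7 (boolean): 2
Product = 2 * 3 * 2 * 2 * 2 * 5 * 2 = 480

480


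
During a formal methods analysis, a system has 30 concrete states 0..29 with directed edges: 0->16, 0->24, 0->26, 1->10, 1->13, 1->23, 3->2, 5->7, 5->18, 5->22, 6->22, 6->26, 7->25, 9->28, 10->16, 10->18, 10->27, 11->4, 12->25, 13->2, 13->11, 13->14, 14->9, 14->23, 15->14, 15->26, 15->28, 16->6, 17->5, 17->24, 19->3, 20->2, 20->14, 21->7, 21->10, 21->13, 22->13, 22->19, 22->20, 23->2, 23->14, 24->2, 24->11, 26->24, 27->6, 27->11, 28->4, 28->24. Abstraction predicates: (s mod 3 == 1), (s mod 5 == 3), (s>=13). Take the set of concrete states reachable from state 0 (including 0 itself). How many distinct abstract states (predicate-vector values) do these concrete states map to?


BFS from 0:
Concrete reachable: {0, 2, 3, 4, 6, 9, 11, 13, 14, 16, 19, 20, 22, 23, 24, 26, 28}
Abstract via predicates (s mod 3 == 1), (s mod 5 == 3), (s>=13):
  (0,0,0) <- {0, 2, 6, 9, 11}
  (0,0,1) <- {14, 20, 24, 26}
  (0,1,0) <- {3}
  (0,1,1) <- {23}
  (1,0,0) <- {4}
  (1,0,1) <- {16, 19, 22}
  (1,1,1) <- {13, 28}
Distinct abstract states = 7

7


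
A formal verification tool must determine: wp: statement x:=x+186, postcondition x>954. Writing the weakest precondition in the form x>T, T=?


Formula: wp(x:=E, P) = P[E/x] (substitute E for x in postcondition)
Step 1: Postcondition: x>954
Step 2: Substitute x+186 for x: x+186>954
Step 3: Solve for x: x > 954-186 = 768

768


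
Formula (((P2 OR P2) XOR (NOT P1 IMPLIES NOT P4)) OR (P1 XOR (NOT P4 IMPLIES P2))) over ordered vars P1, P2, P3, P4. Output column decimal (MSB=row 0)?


Formula: (((P2 OR P2) XOR (NOT P1 IMPLIES NOT P4)) OR (P1 XOR (NOT P4 IMPLIES P2))) over P1, P2, P3, P4 (16 rows)
Evaluate each row (bits = P1,P2,P3,P4, MSB first):
  row 0 [0000]: (((0 OR 0) XOR (NOT 0 IMPLIES NOT 0)) OR (0 XOR (NOT 0 IMPLIES 0))) -> 1
  row 1 [0001]: (((0 OR 0) XOR (NOT 0 IMPLIES NOT 1)) OR (0 XOR (NOT 1 IMPLIES 0))) -> 1
  row 2 [0010]: (((0 OR 0) XOR (NOT 0 IMPLIES NOT 0)) OR (0 XOR (NOT 0 IMPLIES 0))) -> 1
  row 3 [0011]: (((0 OR 0) XOR (NOT 0 IMPLIES NOT 1)) OR (0 XOR (NOT 1 IMPLIES 0))) -> 1
  row 4 [0100]: (((1 OR 1) XOR (NOT 0 IMPLIES NOT 0)) OR (0 XOR (NOT 0 IMPLIES 1))) -> 1
  row 5 [0101]: (((1 OR 1) XOR (NOT 0 IMPLIES NOT 1)) OR (0 XOR (NOT 1 IMPLIES 1))) -> 1
  row 6 [0110]: (((1 OR 1) XOR (NOT 0 IMPLIES NOT 0)) OR (0 XOR (NOT 0 IMPLIES 1))) -> 1
  row 7 [0111]: (((1 OR 1) XOR (NOT 0 IMPLIES NOT 1)) OR (0 XOR (NOT 1 IMPLIES 1))) -> 1
  row 8 [1000]: (((0 OR 0) XOR (NOT 1 IMPLIES NOT 0)) OR (1 XOR (NOT 0 IMPLIES 0))) -> 1
  row 9 [1001]: (((0 OR 0) XOR (NOT 1 IMPLIES NOT 1)) OR (1 XOR (NOT 1 IMPLIES 0))) -> 1
  row 10 [1010]: (((0 OR 0) XOR (NOT 1 IMPLIES NOT 0)) OR (1 XOR (NOT 0 IMPLIES 0))) -> 1
  row 11 [1011]: (((0 OR 0) XOR (NOT 1 IMPLIES NOT 1)) OR (1 XOR (NOT 1 IMPLIES 0))) -> 1
  row 12 [1100]: (((1 OR 1) XOR (NOT 1 IMPLIES NOT 0)) OR (1 XOR (NOT 0 IMPLIES 1))) -> 0
  row 13 [1101]: (((1 OR 1) XOR (NOT 1 IMPLIES NOT 1)) OR (1 XOR (NOT 1 IMPLIES 1))) -> 0
  row 14 [1110]: (((1 OR 1) XOR (NOT 1 IMPLIES NOT 0)) OR (1 XOR (NOT 0 IMPLIES 1))) -> 0
  row 15 [1111]: (((1 OR 1) XOR (NOT 1 IMPLIES NOT 1)) OR (1 XOR (NOT 1 IMPLIES 1))) -> 0
Full result column, 4 rows per line (P1,P2 fixed per line; P3,P4 runs 00..11 left to right):
  rows 0-3 [P1,P2=00]: 1111  = hex F
  rows 4-7 [P1,P2=01]: 1111  = hex F
  rows 8-11 [P1,P2=10]: 1111  = hex F
  rows 12-15 [P1,P2=11]: 0000  = hex 0
Output column (row 0 .. row 15) = 1111111111110000
Output column grouped in 4s = 1111 1111 1111 0000 = 0xFFF0
Convert to decimal digit by digit (value = value*16 + digit):
  F -> 15
  15*16 + 15 (F) = 255
  255*16 + 15 (F) = 4095
  4095*16 + 0 = 65520
Decimal = 65520

65520


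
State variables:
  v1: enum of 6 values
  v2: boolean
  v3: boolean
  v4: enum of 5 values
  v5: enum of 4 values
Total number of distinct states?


State space = product of domain sizes of all variables.
Domain sizes:
  v1 (enum of 6 values): 6
  v2 (boolean): 2
  v3 (boolean): 2
  v4 (enum of 5 values): 5
  v5 (enum of 4 values): 4
Product = 6 * 2 * 2 * 5 * 4 = 480

480


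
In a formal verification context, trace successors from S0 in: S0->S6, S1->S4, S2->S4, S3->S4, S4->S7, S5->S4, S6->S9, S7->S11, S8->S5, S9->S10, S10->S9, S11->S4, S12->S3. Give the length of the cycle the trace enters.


Trace from S0 until a state repeats:
  S0 -> S6 -> S9 -> S10 -> S9
S9 first seen at step 2, revisited at step 4.
Cycle length = 4 - 2 = 2

2


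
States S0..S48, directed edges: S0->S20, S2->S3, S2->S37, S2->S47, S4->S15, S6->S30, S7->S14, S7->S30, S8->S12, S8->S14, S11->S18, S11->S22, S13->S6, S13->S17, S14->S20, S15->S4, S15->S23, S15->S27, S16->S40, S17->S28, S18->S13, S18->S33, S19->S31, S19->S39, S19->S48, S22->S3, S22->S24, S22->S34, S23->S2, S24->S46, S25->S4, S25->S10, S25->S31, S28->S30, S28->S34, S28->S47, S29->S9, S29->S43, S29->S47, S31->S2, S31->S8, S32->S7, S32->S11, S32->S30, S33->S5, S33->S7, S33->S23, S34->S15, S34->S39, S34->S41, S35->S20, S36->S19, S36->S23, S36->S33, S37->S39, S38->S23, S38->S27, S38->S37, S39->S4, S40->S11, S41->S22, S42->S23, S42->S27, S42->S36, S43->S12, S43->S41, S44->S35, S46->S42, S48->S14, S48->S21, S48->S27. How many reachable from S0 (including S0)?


BFS from S0:
  layer 0: {S0}
  layer 1: {S20}
Reachable set: {S0, S20}
Count = 2

2


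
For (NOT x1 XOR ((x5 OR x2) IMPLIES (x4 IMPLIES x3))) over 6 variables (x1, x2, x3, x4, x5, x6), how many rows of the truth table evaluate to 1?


Formula: (NOT x1 XOR ((x5 OR x2) IMPLIES (x4 IMPLIES x3))) over 6 vars (64 rows)
Evaluate each row (x1, x2, x3, x4, x5, x6 as bits, MSB first):
  row 0 [000000]: (NOT 0 XOR ((0 OR 0) IMPLIES (0 IMPLIES 0))) -> 0
  row 1 [000001]: (NOT 0 XOR ((0 OR 0) IMPLIES (0 IMPLIES 0))) -> 0
  row 2 [000010]: (NOT 0 XOR ((1 OR 0) IMPLIES (0 IMPLIES 0))) -> 0
  row 3 [000011]: (NOT 0 XOR ((1 OR 0) IMPLIES (0 IMPLIES 0))) -> 0
  row 4 [000100]: (NOT 0 XOR ((0 OR 0) IMPLIES (1 IMPLIES 0))) -> 0
  (every remaining row is evaluated the same way; all 64 results are listed next)
Full result column, 8 rows per line (x1,x2,x3 fixed per line; x4,x5,x6 runs 000..111 left to right):
  rows 0-7 [x1,x2,x3=000]: 00000011  (ones: 2)
  rows 8-15 [x1,x2,x3=001]: 00000000  (ones: 0)
  rows 16-23 [x1,x2,x3=010]: 00001111  (ones: 4)
  rows 24-31 [x1,x2,x3=011]: 00000000  (ones: 0)
  rows 32-39 [x1,x2,x3=100]: 11111100  (ones: 6)
  rows 40-47 [x1,x2,x3=101]: 11111111  (ones: 8)
  rows 48-55 [x1,x2,x3=110]: 11110000  (ones: 4)
  rows 56-63 [x1,x2,x3=111]: 11111111  (ones: 8)
Count of 1-rows = 2+0+4+0+6+8+4+8 = 32

32


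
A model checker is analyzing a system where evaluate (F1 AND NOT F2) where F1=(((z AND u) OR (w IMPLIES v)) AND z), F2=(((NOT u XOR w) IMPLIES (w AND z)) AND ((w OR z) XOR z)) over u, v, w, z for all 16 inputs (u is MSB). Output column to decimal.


F1 = (((z AND u) OR (w IMPLIES v)) AND z)
F2 = (((NOT u XOR w) IMPLIES (w AND z)) AND ((w OR z) XOR z))
Counterexample to F1=>F2 is where F1=1 and F2=0.
Evaluate each row (bits = u,v,w,z, MSB first):
  row 0 [0000]: F1=0 F2=0 -> F1&~F2 -> 0
  row 1 [0001]: F1=1 F2=0 -> F1&~F2 -> 1
  row 2 [0010]: F1=0 F2=1 -> F1&~F2 -> 0
  row 3 [0011]: F1=0 F2=0 -> F1&~F2 -> 0
  row 4 [0100]: F1=0 F2=0 -> F1&~F2 -> 0
  row 5 [0101]: F1=1 F2=0 -> F1&~F2 -> 1
  row 6 [0110]: F1=0 F2=1 -> F1&~F2 -> 0
  row 7 [0111]: F1=1 F2=0 -> F1&~F2 -> 1
  row 8 [1000]: F1=0 F2=0 -> F1&~F2 -> 0
  row 9 [1001]: F1=1 F2=0 -> F1&~F2 -> 1
  row 10 [1010]: F1=0 F2=0 -> F1&~F2 -> 0
  row 11 [1011]: F1=1 F2=0 -> F1&~F2 -> 1
  row 12 [1100]: F1=0 F2=0 -> F1&~F2 -> 0
  row 13 [1101]: F1=1 F2=0 -> F1&~F2 -> 1
  row 14 [1110]: F1=0 F2=0 -> F1&~F2 -> 0
  row 15 [1111]: F1=1 F2=0 -> F1&~F2 -> 1
Full result column, 4 rows per line (u,v fixed per line; w,z runs 00..11 left to right):
  rows 0-3 [u,v=00]: 0100  = hex 4
  rows 4-7 [u,v=01]: 0101  = hex 5
  rows 8-11 [u,v=10]: 0101  = hex 5
  rows 12-15 [u,v=11]: 0101  = hex 5
Counterexample vector (row 0 .. row 15) = 0100010101010101
Output column grouped in 4s = 0100 0101 0101 0101 = 0x4555
Convert to decimal digit by digit (value = value*16 + digit):
  4 -> 4
  4*16 + 5 = 69
  69*16 + 5 = 1109
  1109*16 + 5 = 17749
Decimal = 17749

17749


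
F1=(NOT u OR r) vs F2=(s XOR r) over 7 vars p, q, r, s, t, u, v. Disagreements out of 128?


F1 = (NOT u OR r)
F2 = (s XOR r)
Evaluate both on each of 128 rows (bits = p,q,r,s,t,u,v):
  row 0 [0000000]: F1=1 F2=0 (differ) -> 1
  row 1 [0000001]: F1=1 F2=0 (differ) -> 1
  row 2 [0000010]: F1=0 F2=0 -> 0
  row 3 [0000011]: F1=0 F2=0 -> 0
  row 4 [0000100]: F1=1 F2=0 (differ) -> 1
  (every remaining row is evaluated the same way; all 128 results are listed next)
Full result column, 8 rows per line (p,q,r,s fixed per line; t,u,v runs 000..111 left to right):
  rows 0-7 [p,q,r,s=0000]: 11001100  (ones: 4)
  rows 8-15 [p,q,r,s=0001]: 00110011  (ones: 4)
  rows 16-23 [p,q,r,s=0010]: 00000000  (ones: 0)
  rows 24-31 [p,q,r,s=0011]: 11111111  (ones: 8)
  rows 32-39 [p,q,r,s=0100]: 11001100  (ones: 4)
  rows 40-47 [p,q,r,s=0101]: 00110011  (ones: 4)
  rows 48-55 [p,q,r,s=0110]: 00000000  (ones: 0)
  rows 56-63 [p,q,r,s=0111]: 11111111  (ones: 8)
  rows 64-71 [p,q,r,s=1000]: 11001100  (ones: 4)
  rows 72-79 [p,q,r,s=1001]: 00110011  (ones: 4)
  rows 80-87 [p,q,r,s=1010]: 00000000  (ones: 0)
  rows 88-95 [p,q,r,s=1011]: 11111111  (ones: 8)
  rows 96-103 [p,q,r,s=1100]: 11001100  (ones: 4)
  rows 104-111 [p,q,r,s=1101]: 00110011  (ones: 4)
  rows 112-119 [p,q,r,s=1110]: 00000000  (ones: 0)
  rows 120-127 [p,q,r,s=1111]: 11111111  (ones: 8)
Disagreements = 4+4+0+8+4+4+0+8+4+4+0+8+4+4+0+8 = 64

64


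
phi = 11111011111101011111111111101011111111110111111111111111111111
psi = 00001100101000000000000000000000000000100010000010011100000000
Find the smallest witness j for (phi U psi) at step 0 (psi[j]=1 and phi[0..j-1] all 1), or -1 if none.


(phi U psi) at 0: need smallest j with psi[j]=1 and phi[i]=1 for all i in [0,j).
Scan from step 0:
  step 0: phi=1, psi=0 -> continue
  step 1: phi=1, psi=0 -> continue
  step 2: phi=1, psi=0 -> continue
  step 3: phi=1, psi=0 -> continue
  step 4: psi=1 and phi held for [0,4) -> witness found
Witness step = 4

4


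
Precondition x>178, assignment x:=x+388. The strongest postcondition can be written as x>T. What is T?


Formula: sp(P, x:=E) = exists old_x. (x = E[old_x/x]) AND P[old_x/x] (old_x is the value of x before the assignment; eliminate old_x by solving x = E[old_x/x] for old_x)
Step 1: Precondition P: x>178, i.e. old_x > 178
Step 2: Assignment gives x = old_x + 388, so old_x = x - 388
Step 3: Substitute into P: x - 388 > 178
Step 4: Simplify: x > 178+388 = 566

566


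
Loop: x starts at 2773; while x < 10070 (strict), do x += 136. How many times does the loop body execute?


Step 1: x goes from 2773 toward 10070 by 136; the body runs while x<10070, so iterations = ceil((bound-start)/step)
Step 2: Distance=7297
Step 3: ceil(7297/136)=54

54


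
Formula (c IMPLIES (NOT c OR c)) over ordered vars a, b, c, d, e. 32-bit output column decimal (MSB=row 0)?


Formula: (c IMPLIES (NOT c OR c)) over a, b, c, d, e (32 rows)
Evaluate each row (bits = a,b,c,d,e, MSB first):
  row 0 [00000]: (0 IMPLIES (NOT 0 OR 0)) -> 1
  row 1 [00001]: (0 IMPLIES (NOT 0 OR 0)) -> 1
  row 2 [00010]: (0 IMPLIES (NOT 0 OR 0)) -> 1
  row 3 [00011]: (0 IMPLIES (NOT 0 OR 0)) -> 1
  row 4 [00100]: (1 IMPLIES (NOT 1 OR 1)) -> 1
  row 5 [00101]: (1 IMPLIES (NOT 1 OR 1)) -> 1
  row 6 [00110]: (1 IMPLIES (NOT 1 OR 1)) -> 1
  row 7 [00111]: (1 IMPLIES (NOT 1 OR 1)) -> 1
  row 8 [01000]: (0 IMPLIES (NOT 0 OR 0)) -> 1
  row 9 [01001]: (0 IMPLIES (NOT 0 OR 0)) -> 1
  row 10 [01010]: (0 IMPLIES (NOT 0 OR 0)) -> 1
  row 11 [01011]: (0 IMPLIES (NOT 0 OR 0)) -> 1
  row 12 [01100]: (1 IMPLIES (NOT 1 OR 1)) -> 1
  row 13 [01101]: (1 IMPLIES (NOT 1 OR 1)) -> 1
  row 14 [01110]: (1 IMPLIES (NOT 1 OR 1)) -> 1
  row 15 [01111]: (1 IMPLIES (NOT 1 OR 1)) -> 1
  row 16 [10000]: (0 IMPLIES (NOT 0 OR 0)) -> 1
  row 17 [10001]: (0 IMPLIES (NOT 0 OR 0)) -> 1
  row 18 [10010]: (0 IMPLIES (NOT 0 OR 0)) -> 1
  row 19 [10011]: (0 IMPLIES (NOT 0 OR 0)) -> 1
  row 20 [10100]: (1 IMPLIES (NOT 1 OR 1)) -> 1
  row 21 [10101]: (1 IMPLIES (NOT 1 OR 1)) -> 1
  row 22 [10110]: (1 IMPLIES (NOT 1 OR 1)) -> 1
  row 23 [10111]: (1 IMPLIES (NOT 1 OR 1)) -> 1
  row 24 [11000]: (0 IMPLIES (NOT 0 OR 0)) -> 1
  row 25 [11001]: (0 IMPLIES (NOT 0 OR 0)) -> 1
  row 26 [11010]: (0 IMPLIES (NOT 0 OR 0)) -> 1
  row 27 [11011]: (0 IMPLIES (NOT 0 OR 0)) -> 1
  row 28 [11100]: (1 IMPLIES (NOT 1 OR 1)) -> 1
  row 29 [11101]: (1 IMPLIES (NOT 1 OR 1)) -> 1
  row 30 [11110]: (1 IMPLIES (NOT 1 OR 1)) -> 1
  row 31 [11111]: (1 IMPLIES (NOT 1 OR 1)) -> 1
Full result column, 4 rows per line (a,b,c fixed per line; d,e runs 00..11 left to right):
  rows 0-3 [a,b,c=000]: 1111  = hex F
  rows 4-7 [a,b,c=001]: 1111  = hex F
  rows 8-11 [a,b,c=010]: 1111  = hex F
  rows 12-15 [a,b,c=011]: 1111  = hex F
  rows 16-19 [a,b,c=100]: 1111  = hex F
  rows 20-23 [a,b,c=101]: 1111  = hex F
  rows 24-27 [a,b,c=110]: 1111  = hex F
  rows 28-31 [a,b,c=111]: 1111  = hex F
Output column (row 0 .. row 31) = 11111111111111111111111111111111
Output column grouped in 4s = 1111 1111 1111 1111 1111 1111 1111 1111 = 0xFFFFFFFF
Convert to decimal digit by digit (value = value*16 + digit):
  F -> 15
  15*16 + 15 (F) = 255
  255*16 + 15 (F) = 4095
  4095*16 + 15 (F) = 65535
  65535*16 + 15 (F) = 1048575
  1048575*16 + 15 (F) = 16777215
  16777215*16 + 15 (F) = 268435455
  268435455*16 + 15 (F) = 4294967295
Decimal = 4294967295

4294967295


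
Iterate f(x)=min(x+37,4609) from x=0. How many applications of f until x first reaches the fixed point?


Step 1: x=0, cap=4609, increment=37
Step 2: x grows by 37 each step until capped at 4609; fixed point is x=4609
Step 3: iterations = ceil(4609/37) = 125

125


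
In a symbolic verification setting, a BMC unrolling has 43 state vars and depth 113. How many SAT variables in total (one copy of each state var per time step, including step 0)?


BMC unrolls to depth k, creating one copy of each state var for steps 0..k.
Step count = 113 + 1 = 114 (steps 0 through 113)
Vars per step = 43
Total = 43 * 114 = 4902

4902


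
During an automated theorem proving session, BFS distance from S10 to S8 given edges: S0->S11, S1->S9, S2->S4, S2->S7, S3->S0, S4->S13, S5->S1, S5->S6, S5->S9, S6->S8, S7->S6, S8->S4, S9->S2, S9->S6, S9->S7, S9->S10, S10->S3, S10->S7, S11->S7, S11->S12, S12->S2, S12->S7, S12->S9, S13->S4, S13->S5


BFS layer-by-layer from S10:
  dist 0: {S10}
  dist 1: {S3, S7}
  dist 2: {S0, S6}
  dist 3: {S8, S11}
  -> S8 reached at distance 3
Shortest path length = 3

3


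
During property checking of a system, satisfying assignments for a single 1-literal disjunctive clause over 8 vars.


Step 1: Total=2^8=256
Step 2: Unsat when all 1 false: 2^7=128
Step 3: Sat=256-128=128

128


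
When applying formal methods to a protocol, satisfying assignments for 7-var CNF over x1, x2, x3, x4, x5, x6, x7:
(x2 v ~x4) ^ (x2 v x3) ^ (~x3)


CNF with 3 clauses over 7 vars (128 assignments).
An assignment satisfies CNF iff every clause has >=1 true literal.
Check each row (bits = x1,x2,x3,x4,x5,x6,x7; clause T/F shown):
  row 0 [0000000]: clauses=TFT -> 0
  row 1 [0000001]: clauses=TFT -> 0
  row 2 [0000010]: clauses=TFT -> 0
  row 3 [0000011]: clauses=TFT -> 0
  row 4 [0000100]: clauses=TFT -> 0
  (every remaining row is evaluated the same way; all 128 results are listed next)
Full result column, 8 rows per line (x1,x2,x3,x4 fixed per line; x5,x6,x7 runs 000..111 left to right):
  rows 0-7 [x1,x2,x3,x4=0000]: 00000000  (ones: 0)
  rows 8-15 [x1,x2,x3,x4=0001]: 00000000  (ones: 0)
  rows 16-23 [x1,x2,x3,x4=0010]: 00000000  (ones: 0)
  rows 24-31 [x1,x2,x3,x4=0011]: 00000000  (ones: 0)
  rows 32-39 [x1,x2,x3,x4=0100]: 11111111  (ones: 8)
  rows 40-47 [x1,x2,x3,x4=0101]: 11111111  (ones: 8)
  rows 48-55 [x1,x2,x3,x4=0110]: 00000000  (ones: 0)
  rows 56-63 [x1,x2,x3,x4=0111]: 00000000  (ones: 0)
  rows 64-71 [x1,x2,x3,x4=1000]: 00000000  (ones: 0)
  rows 72-79 [x1,x2,x3,x4=1001]: 00000000  (ones: 0)
  rows 80-87 [x1,x2,x3,x4=1010]: 00000000  (ones: 0)
  rows 88-95 [x1,x2,x3,x4=1011]: 00000000  (ones: 0)
  rows 96-103 [x1,x2,x3,x4=1100]: 11111111  (ones: 8)
  rows 104-111 [x1,x2,x3,x4=1101]: 11111111  (ones: 8)
  rows 112-119 [x1,x2,x3,x4=1110]: 00000000  (ones: 0)
  rows 120-127 [x1,x2,x3,x4=1111]: 00000000  (ones: 0)
Satisfying assignments = 0+0+0+0+8+8+0+0+0+0+0+0+8+8+0+0 = 32

32


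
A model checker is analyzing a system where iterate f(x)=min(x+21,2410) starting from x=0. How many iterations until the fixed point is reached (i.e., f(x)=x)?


Step 1: x=0, cap=2410, increment=21
Step 2: x grows by 21 each step until capped at 2410; fixed point is x=2410
Step 3: iterations = ceil(2410/21) = 115

115


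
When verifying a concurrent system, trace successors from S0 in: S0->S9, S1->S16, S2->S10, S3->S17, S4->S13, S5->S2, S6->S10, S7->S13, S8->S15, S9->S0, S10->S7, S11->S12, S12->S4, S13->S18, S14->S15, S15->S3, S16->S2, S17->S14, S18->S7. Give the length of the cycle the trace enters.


Trace from S0 until a state repeats:
  S0 -> S9 -> S0
S0 first seen at step 0, revisited at step 2.
Cycle length = 2 - 0 = 2

2


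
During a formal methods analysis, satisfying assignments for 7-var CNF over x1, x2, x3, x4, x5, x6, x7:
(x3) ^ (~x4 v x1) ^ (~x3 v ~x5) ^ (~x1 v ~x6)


CNF with 4 clauses over 7 vars (128 assignments).
An assignment satisfies CNF iff every clause has >=1 true literal.
Check each row (bits = x1,x2,x3,x4,x5,x6,x7; clause T/F shown):
  row 0 [0000000]: clauses=FTTT -> 0
  row 1 [0000001]: clauses=FTTT -> 0
  row 2 [0000010]: clauses=FTTT -> 0
  row 3 [0000011]: clauses=FTTT -> 0
  row 4 [0000100]: clauses=FTTT -> 0
  (every remaining row is evaluated the same way; all 128 results are listed next)
Full result column, 8 rows per line (x1,x2,x3,x4 fixed per line; x5,x6,x7 runs 000..111 left to right):
  rows 0-7 [x1,x2,x3,x4=0000]: 00000000  (ones: 0)
  rows 8-15 [x1,x2,x3,x4=0001]: 00000000  (ones: 0)
  rows 16-23 [x1,x2,x3,x4=0010]: 11110000  (ones: 4)
  rows 24-31 [x1,x2,x3,x4=0011]: 00000000  (ones: 0)
  rows 32-39 [x1,x2,x3,x4=0100]: 00000000  (ones: 0)
  rows 40-47 [x1,x2,x3,x4=0101]: 00000000  (ones: 0)
  rows 48-55 [x1,x2,x3,x4=0110]: 11110000  (ones: 4)
  rows 56-63 [x1,x2,x3,x4=0111]: 00000000  (ones: 0)
  rows 64-71 [x1,x2,x3,x4=1000]: 00000000  (ones: 0)
  rows 72-79 [x1,x2,x3,x4=1001]: 00000000  (ones: 0)
  rows 80-87 [x1,x2,x3,x4=1010]: 11000000  (ones: 2)
  rows 88-95 [x1,x2,x3,x4=1011]: 11000000  (ones: 2)
  rows 96-103 [x1,x2,x3,x4=1100]: 00000000  (ones: 0)
  rows 104-111 [x1,x2,x3,x4=1101]: 00000000  (ones: 0)
  rows 112-119 [x1,x2,x3,x4=1110]: 11000000  (ones: 2)
  rows 120-127 [x1,x2,x3,x4=1111]: 11000000  (ones: 2)
Satisfying assignments = 0+0+4+0+0+0+4+0+0+0+2+2+0+0+2+2 = 16

16


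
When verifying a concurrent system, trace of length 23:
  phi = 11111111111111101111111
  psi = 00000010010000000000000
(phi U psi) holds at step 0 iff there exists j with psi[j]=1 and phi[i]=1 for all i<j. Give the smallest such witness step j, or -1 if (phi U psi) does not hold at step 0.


(phi U psi) at 0: need smallest j with psi[j]=1 and phi[i]=1 for all i in [0,j).
Scan from step 0:
  step 0: phi=1, psi=0 -> continue
  step 1: phi=1, psi=0 -> continue
  step 2: phi=1, psi=0 -> continue
  step 3: phi=1, psi=0 -> continue
  step 6: psi=1 and phi held for [0,6) -> witness found
Witness step = 6

6


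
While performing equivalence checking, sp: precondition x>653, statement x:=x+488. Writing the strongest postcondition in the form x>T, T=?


Formula: sp(P, x:=E) = exists old_x. (x = E[old_x/x]) AND P[old_x/x] (old_x is the value of x before the assignment; eliminate old_x by solving x = E[old_x/x] for old_x)
Step 1: Precondition P: x>653, i.e. old_x > 653
Step 2: Assignment gives x = old_x + 488, so old_x = x - 488
Step 3: Substitute into P: x - 488 > 653
Step 4: Simplify: x > 653+488 = 1141

1141


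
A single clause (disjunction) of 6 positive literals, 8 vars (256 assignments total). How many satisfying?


Step 1: Total=2^8=256
Step 2: Unsat when all 6 false: 2^2=4
Step 3: Sat=256-4=252

252


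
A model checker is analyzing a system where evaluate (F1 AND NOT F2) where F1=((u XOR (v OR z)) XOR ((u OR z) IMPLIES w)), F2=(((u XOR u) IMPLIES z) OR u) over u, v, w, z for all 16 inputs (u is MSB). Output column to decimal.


F1 = ((u XOR (v OR z)) XOR ((u OR z) IMPLIES w))
F2 = (((u XOR u) IMPLIES z) OR u)
Counterexample to F1=>F2 is where F1=1 and F2=0.
Evaluate each row (bits = u,v,w,z, MSB first):
  row 0 [0000]: F1=1 F2=1 -> F1&~F2 -> 0
  row 1 [0001]: F1=1 F2=1 -> F1&~F2 -> 0
  row 2 [0010]: F1=1 F2=1 -> F1&~F2 -> 0
  row 3 [0011]: F1=0 F2=1 -> F1&~F2 -> 0
  row 4 [0100]: F1=0 F2=1 -> F1&~F2 -> 0
  row 5 [0101]: F1=1 F2=1 -> F1&~F2 -> 0
  row 6 [0110]: F1=0 F2=1 -> F1&~F2 -> 0
  row 7 [0111]: F1=0 F2=1 -> F1&~F2 -> 0
  row 8 [1000]: F1=1 F2=1 -> F1&~F2 -> 0
  row 9 [1001]: F1=0 F2=1 -> F1&~F2 -> 0
  row 10 [1010]: F1=0 F2=1 -> F1&~F2 -> 0
  row 11 [1011]: F1=1 F2=1 -> F1&~F2 -> 0
  row 12 [1100]: F1=0 F2=1 -> F1&~F2 -> 0
  row 13 [1101]: F1=0 F2=1 -> F1&~F2 -> 0
  row 14 [1110]: F1=1 F2=1 -> F1&~F2 -> 0
  row 15 [1111]: F1=1 F2=1 -> F1&~F2 -> 0
Full result column, 4 rows per line (u,v fixed per line; w,z runs 00..11 left to right):
  rows 0-3 [u,v=00]: 0000  = hex 0
  rows 4-7 [u,v=01]: 0000  = hex 0
  rows 8-11 [u,v=10]: 0000  = hex 0
  rows 12-15 [u,v=11]: 0000  = hex 0
Counterexample vector (row 0 .. row 15) = 0000000000000000
Output column grouped in 4s = 0000 0000 0000 0000 = 0x0000
Convert to decimal digit by digit (value = value*16 + digit):
  0 -> 0
  0*16 + 0 = 0
  0*16 + 0 = 0
  0*16 + 0 = 0
Decimal = 0

0


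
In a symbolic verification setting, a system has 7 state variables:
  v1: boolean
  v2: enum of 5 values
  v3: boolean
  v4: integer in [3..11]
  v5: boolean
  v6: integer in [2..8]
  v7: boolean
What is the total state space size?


State space = product of domain sizes of all variables.
Domain sizes:
  v1 (boolean): 2
  v2 (enum of 5 values): 5
  v3 (boolean): 2
  v4 (integer in [3..11]): 9
  v5 (boolean): 2
  v6 (integer in [2..8]): 7
  v7 (boolean): 2
Product = 2 * 5 * 2 * 9 * 2 * 7 * 2 = 5040

5040


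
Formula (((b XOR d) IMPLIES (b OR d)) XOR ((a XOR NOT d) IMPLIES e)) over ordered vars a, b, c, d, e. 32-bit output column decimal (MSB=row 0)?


Formula: (((b XOR d) IMPLIES (b OR d)) XOR ((a XOR NOT d) IMPLIES e)) over a, b, c, d, e (32 rows)
Evaluate each row (bits = a,b,c,d,e, MSB first):
  row 0 [00000]: (((0 XOR 0) IMPLIES (0 OR 0)) XOR ((0 XOR NOT 0) IMPLIES 0)) -> 1
  row 1 [00001]: (((0 XOR 0) IMPLIES (0 OR 0)) XOR ((0 XOR NOT 0) IMPLIES 1)) -> 0
  row 2 [00010]: (((0 XOR 1) IMPLIES (0 OR 1)) XOR ((0 XOR NOT 1) IMPLIES 0)) -> 0
  row 3 [00011]: (((0 XOR 1) IMPLIES (0 OR 1)) XOR ((0 XOR NOT 1) IMPLIES 1)) -> 0
  row 4 [00100]: (((0 XOR 0) IMPLIES (0 OR 0)) XOR ((0 XOR NOT 0) IMPLIES 0)) -> 1
  row 5 [00101]: (((0 XOR 0) IMPLIES (0 OR 0)) XOR ((0 XOR NOT 0) IMPLIES 1)) -> 0
  row 6 [00110]: (((0 XOR 1) IMPLIES (0 OR 1)) XOR ((0 XOR NOT 1) IMPLIES 0)) -> 0
  row 7 [00111]: (((0 XOR 1) IMPLIES (0 OR 1)) XOR ((0 XOR NOT 1) IMPLIES 1)) -> 0
  row 8 [01000]: (((1 XOR 0) IMPLIES (1 OR 0)) XOR ((0 XOR NOT 0) IMPLIES 0)) -> 1
  row 9 [01001]: (((1 XOR 0) IMPLIES (1 OR 0)) XOR ((0 XOR NOT 0) IMPLIES 1)) -> 0
  row 10 [01010]: (((1 XOR 1) IMPLIES (1 OR 1)) XOR ((0 XOR NOT 1) IMPLIES 0)) -> 0
  row 11 [01011]: (((1 XOR 1) IMPLIES (1 OR 1)) XOR ((0 XOR NOT 1) IMPLIES 1)) -> 0
  row 12 [01100]: (((1 XOR 0) IMPLIES (1 OR 0)) XOR ((0 XOR NOT 0) IMPLIES 0)) -> 1
  row 13 [01101]: (((1 XOR 0) IMPLIES (1 OR 0)) XOR ((0 XOR NOT 0) IMPLIES 1)) -> 0
  row 14 [01110]: (((1 XOR 1) IMPLIES (1 OR 1)) XOR ((0 XOR NOT 1) IMPLIES 0)) -> 0
  row 15 [01111]: (((1 XOR 1) IMPLIES (1 OR 1)) XOR ((0 XOR NOT 1) IMPLIES 1)) -> 0
  row 16 [10000]: (((0 XOR 0) IMPLIES (0 OR 0)) XOR ((1 XOR NOT 0) IMPLIES 0)) -> 0
  row 17 [10001]: (((0 XOR 0) IMPLIES (0 OR 0)) XOR ((1 XOR NOT 0) IMPLIES 1)) -> 0
  row 18 [10010]: (((0 XOR 1) IMPLIES (0 OR 1)) XOR ((1 XOR NOT 1) IMPLIES 0)) -> 1
  row 19 [10011]: (((0 XOR 1) IMPLIES (0 OR 1)) XOR ((1 XOR NOT 1) IMPLIES 1)) -> 0
  row 20 [10100]: (((0 XOR 0) IMPLIES (0 OR 0)) XOR ((1 XOR NOT 0) IMPLIES 0)) -> 0
  row 21 [10101]: (((0 XOR 0) IMPLIES (0 OR 0)) XOR ((1 XOR NOT 0) IMPLIES 1)) -> 0
  row 22 [10110]: (((0 XOR 1) IMPLIES (0 OR 1)) XOR ((1 XOR NOT 1) IMPLIES 0)) -> 1
  row 23 [10111]: (((0 XOR 1) IMPLIES (0 OR 1)) XOR ((1 XOR NOT 1) IMPLIES 1)) -> 0
  row 24 [11000]: (((1 XOR 0) IMPLIES (1 OR 0)) XOR ((1 XOR NOT 0) IMPLIES 0)) -> 0
  row 25 [11001]: (((1 XOR 0) IMPLIES (1 OR 0)) XOR ((1 XOR NOT 0) IMPLIES 1)) -> 0
  row 26 [11010]: (((1 XOR 1) IMPLIES (1 OR 1)) XOR ((1 XOR NOT 1) IMPLIES 0)) -> 1
  row 27 [11011]: (((1 XOR 1) IMPLIES (1 OR 1)) XOR ((1 XOR NOT 1) IMPLIES 1)) -> 0
  row 28 [11100]: (((1 XOR 0) IMPLIES (1 OR 0)) XOR ((1 XOR NOT 0) IMPLIES 0)) -> 0
  row 29 [11101]: (((1 XOR 0) IMPLIES (1 OR 0)) XOR ((1 XOR NOT 0) IMPLIES 1)) -> 0
  row 30 [11110]: (((1 XOR 1) IMPLIES (1 OR 1)) XOR ((1 XOR NOT 1) IMPLIES 0)) -> 1
  row 31 [11111]: (((1 XOR 1) IMPLIES (1 OR 1)) XOR ((1 XOR NOT 1) IMPLIES 1)) -> 0
Full result column, 4 rows per line (a,b,c fixed per line; d,e runs 00..11 left to right):
  rows 0-3 [a,b,c=000]: 1000  = hex 8
  rows 4-7 [a,b,c=001]: 1000  = hex 8
  rows 8-11 [a,b,c=010]: 1000  = hex 8
  rows 12-15 [a,b,c=011]: 1000  = hex 8
  rows 16-19 [a,b,c=100]: 0010  = hex 2
  rows 20-23 [a,b,c=101]: 0010  = hex 2
  rows 24-27 [a,b,c=110]: 0010  = hex 2
  rows 28-31 [a,b,c=111]: 0010  = hex 2
Output column (row 0 .. row 31) = 10001000100010000010001000100010
Output column grouped in 4s = 1000 1000 1000 1000 0010 0010 0010 0010 = 0x88882222
Convert to decimal digit by digit (value = value*16 + digit):
  8 -> 8
  8*16 + 8 = 136
  136*16 + 8 = 2184
  2184*16 + 8 = 34952
  34952*16 + 2 = 559234
  559234*16 + 2 = 8947746
  8947746*16 + 2 = 143163938
  143163938*16 + 2 = 2290623010
Decimal = 2290623010

2290623010


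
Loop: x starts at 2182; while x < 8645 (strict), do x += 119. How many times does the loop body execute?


Step 1: x goes from 2182 toward 8645 by 119; the body runs while x<8645, so iterations = ceil((bound-start)/step)
Step 2: Distance=6463
Step 3: ceil(6463/119)=55

55


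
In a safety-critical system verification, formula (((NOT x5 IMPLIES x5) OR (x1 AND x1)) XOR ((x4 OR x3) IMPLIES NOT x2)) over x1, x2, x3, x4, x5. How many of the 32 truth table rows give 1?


Formula: (((NOT x5 IMPLIES x5) OR (x1 AND x1)) XOR ((x4 OR x3) IMPLIES NOT x2)) over 5 vars (32 rows)
Evaluate each row (x1, x2, x3, x4, x5 as bits, MSB first):
  row 0 [00000]: (((NOT 0 IMPLIES 0) OR (0 AND 0)) XOR ((0 OR 0) IMPLIES NOT 0)) -> 1
  row 1 [00001]: (((NOT 1 IMPLIES 1) OR (0 AND 0)) XOR ((0 OR 0) IMPLIES NOT 0)) -> 0
  row 2 [00010]: (((NOT 0 IMPLIES 0) OR (0 AND 0)) XOR ((1 OR 0) IMPLIES NOT 0)) -> 1
  row 3 [00011]: (((NOT 1 IMPLIES 1) OR (0 AND 0)) XOR ((1 OR 0) IMPLIES NOT 0)) -> 0
  row 4 [00100]: (((NOT 0 IMPLIES 0) OR (0 AND 0)) XOR ((0 OR 1) IMPLIES NOT 0)) -> 1
  row 5 [00101]: (((NOT 1 IMPLIES 1) OR (0 AND 0)) XOR ((0 OR 1) IMPLIES NOT 0)) -> 0
  row 6 [00110]: (((NOT 0 IMPLIES 0) OR (0 AND 0)) XOR ((1 OR 1) IMPLIES NOT 0)) -> 1
  row 7 [00111]: (((NOT 1 IMPLIES 1) OR (0 AND 0)) XOR ((1 OR 1) IMPLIES NOT 0)) -> 0
  row 8 [01000]: (((NOT 0 IMPLIES 0) OR (0 AND 0)) XOR ((0 OR 0) IMPLIES NOT 1)) -> 1
  row 9 [01001]: (((NOT 1 IMPLIES 1) OR (0 AND 0)) XOR ((0 OR 0) IMPLIES NOT 1)) -> 0
  row 10 [01010]: (((NOT 0 IMPLIES 0) OR (0 AND 0)) XOR ((1 OR 0) IMPLIES NOT 1)) -> 0
  row 11 [01011]: (((NOT 1 IMPLIES 1) OR (0 AND 0)) XOR ((1 OR 0) IMPLIES NOT 1)) -> 1
  row 12 [01100]: (((NOT 0 IMPLIES 0) OR (0 AND 0)) XOR ((0 OR 1) IMPLIES NOT 1)) -> 0
  row 13 [01101]: (((NOT 1 IMPLIES 1) OR (0 AND 0)) XOR ((0 OR 1) IMPLIES NOT 1)) -> 1
  row 14 [01110]: (((NOT 0 IMPLIES 0) OR (0 AND 0)) XOR ((1 OR 1) IMPLIES NOT 1)) -> 0
  row 15 [01111]: (((NOT 1 IMPLIES 1) OR (0 AND 0)) XOR ((1 OR 1) IMPLIES NOT 1)) -> 1
  row 16 [10000]: (((NOT 0 IMPLIES 0) OR (1 AND 1)) XOR ((0 OR 0) IMPLIES NOT 0)) -> 0
  row 17 [10001]: (((NOT 1 IMPLIES 1) OR (1 AND 1)) XOR ((0 OR 0) IMPLIES NOT 0)) -> 0
  row 18 [10010]: (((NOT 0 IMPLIES 0) OR (1 AND 1)) XOR ((1 OR 0) IMPLIES NOT 0)) -> 0
  row 19 [10011]: (((NOT 1 IMPLIES 1) OR (1 AND 1)) XOR ((1 OR 0) IMPLIES NOT 0)) -> 0
  row 20 [10100]: (((NOT 0 IMPLIES 0) OR (1 AND 1)) XOR ((0 OR 1) IMPLIES NOT 0)) -> 0
  row 21 [10101]: (((NOT 1 IMPLIES 1) OR (1 AND 1)) XOR ((0 OR 1) IMPLIES NOT 0)) -> 0
  row 22 [10110]: (((NOT 0 IMPLIES 0) OR (1 AND 1)) XOR ((1 OR 1) IMPLIES NOT 0)) -> 0
  row 23 [10111]: (((NOT 1 IMPLIES 1) OR (1 AND 1)) XOR ((1 OR 1) IMPLIES NOT 0)) -> 0
  row 24 [11000]: (((NOT 0 IMPLIES 0) OR (1 AND 1)) XOR ((0 OR 0) IMPLIES NOT 1)) -> 0
  row 25 [11001]: (((NOT 1 IMPLIES 1) OR (1 AND 1)) XOR ((0 OR 0) IMPLIES NOT 1)) -> 0
  row 26 [11010]: (((NOT 0 IMPLIES 0) OR (1 AND 1)) XOR ((1 OR 0) IMPLIES NOT 1)) -> 1
  row 27 [11011]: (((NOT 1 IMPLIES 1) OR (1 AND 1)) XOR ((1 OR 0) IMPLIES NOT 1)) -> 1
  row 28 [11100]: (((NOT 0 IMPLIES 0) OR (1 AND 1)) XOR ((0 OR 1) IMPLIES NOT 1)) -> 1
  row 29 [11101]: (((NOT 1 IMPLIES 1) OR (1 AND 1)) XOR ((0 OR 1) IMPLIES NOT 1)) -> 1
  row 30 [11110]: (((NOT 0 IMPLIES 0) OR (1 AND 1)) XOR ((1 OR 1) IMPLIES NOT 1)) -> 1
  row 31 [11111]: (((NOT 1 IMPLIES 1) OR (1 AND 1)) XOR ((1 OR 1) IMPLIES NOT 1)) -> 1
Full result column, 8 rows per line (x1,x2 fixed per line; x3,x4,x5 runs 000..111 left to right):
  rows 0-7 [x1,x2=00]: 10101010  (ones: 4)
  rows 8-15 [x1,x2=01]: 10010101  (ones: 4)
  rows 16-23 [x1,x2=10]: 00000000  (ones: 0)
  rows 24-31 [x1,x2=11]: 00111111  (ones: 6)
Count of 1-rows = 4+4+0+6 = 14

14
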